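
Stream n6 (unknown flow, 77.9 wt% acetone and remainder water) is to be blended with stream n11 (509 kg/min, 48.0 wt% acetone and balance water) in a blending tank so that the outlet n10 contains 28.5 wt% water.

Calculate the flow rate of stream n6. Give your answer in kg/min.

Let n6 be the unknown flow. Total out = 509 + n6.
water balance: 264.68 + 0.221·n6 = 0.285·(509 + n6)
(0.221 − 0.285)·n6 = 0.285×509 − 264.68 = -119.62
n6 = -119.62 / -0.064 = 1869 kg/min

1869 kg/min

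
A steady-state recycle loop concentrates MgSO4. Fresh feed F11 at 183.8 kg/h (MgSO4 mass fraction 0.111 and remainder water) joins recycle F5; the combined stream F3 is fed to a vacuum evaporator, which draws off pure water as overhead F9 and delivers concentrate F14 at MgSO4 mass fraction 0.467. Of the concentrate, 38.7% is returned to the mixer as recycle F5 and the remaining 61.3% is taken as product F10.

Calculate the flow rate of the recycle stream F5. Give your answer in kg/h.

27.58 kg/h

Overall MgSO4 balance (none leaves overhead): MgSO4 in fresh feed = MgSO4 in product, i.e. 183.8×0.111 = (1−0.387)·F14·0.467.
F14 = 20.402/(0.467×0.613) = 71.267 kg/h.
Recycle F5 = 0.387×71.267 = 27.58 kg/h.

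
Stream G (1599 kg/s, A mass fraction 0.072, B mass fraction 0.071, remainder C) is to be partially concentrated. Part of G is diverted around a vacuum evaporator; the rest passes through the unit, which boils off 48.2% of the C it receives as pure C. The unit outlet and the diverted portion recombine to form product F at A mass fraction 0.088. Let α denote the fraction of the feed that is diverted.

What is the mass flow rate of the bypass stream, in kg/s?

All 1599×0.072 = 115.13 kg/s of A reaches F, so F = 115.13/0.088 = 1308.3 kg/s and vapour = 290.73 kg/s.
The evaporator receives (1−α)·1599 of feed at 0.857 C and removes 0.482 of that C:
0.482×0.857×(1−α)×1599 = 290.73
(1−α) = 290.73/660.51 = 0.4402;  α = 0.5598.
Bypass flow = 0.5598×1599 = 895.19 kg/s.

895.2 kg/s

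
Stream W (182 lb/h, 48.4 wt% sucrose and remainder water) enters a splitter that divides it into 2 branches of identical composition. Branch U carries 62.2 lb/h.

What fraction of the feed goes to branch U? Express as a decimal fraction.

0.342

Fraction to U = 62.2/182 = 0.3418.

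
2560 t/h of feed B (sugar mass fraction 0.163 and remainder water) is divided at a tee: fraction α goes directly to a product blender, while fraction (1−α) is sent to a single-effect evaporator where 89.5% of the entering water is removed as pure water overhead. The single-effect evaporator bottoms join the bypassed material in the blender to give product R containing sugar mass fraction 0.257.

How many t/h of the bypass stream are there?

All 2560×0.163 = 417.28 t/h of sugar reaches R, so R = 417.28/0.257 = 1623.7 t/h and vapour = 936.34 t/h.
The evaporator receives (1−α)·2560 of feed at 0.837 water and removes 0.895 of that water:
0.895×0.837×(1−α)×2560 = 936.34
(1−α) = 936.34/1917.7 = 0.4883;  α = 0.5117.
Bypass flow = 0.5117×2560 = 1310.1 t/h.

1310 t/h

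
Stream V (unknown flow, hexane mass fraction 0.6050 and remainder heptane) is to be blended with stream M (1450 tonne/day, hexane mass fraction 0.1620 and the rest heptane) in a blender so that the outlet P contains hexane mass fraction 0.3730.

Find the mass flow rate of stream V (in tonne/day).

Let V be the unknown flow. Total out = 1450 + V.
hexane balance: 234.9 + 0.605·V = 0.373·(1450 + V)
(0.605 − 0.373)·V = 0.373×1450 − 234.9 = 305.95
V = 305.95 / 0.232 = 1318.8 tonne/day

1319 tonne/day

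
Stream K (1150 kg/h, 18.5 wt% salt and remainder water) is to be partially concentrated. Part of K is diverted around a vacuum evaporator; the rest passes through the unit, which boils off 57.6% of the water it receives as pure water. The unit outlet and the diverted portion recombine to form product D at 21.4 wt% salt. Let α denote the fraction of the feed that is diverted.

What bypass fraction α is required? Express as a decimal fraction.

0.711

All 1150×0.185 = 212.75 kg/h of salt reaches D, so D = 212.75/0.214 = 994.16 kg/h and vapour = 155.84 kg/h.
The evaporator receives (1−α)·1150 of feed at 0.815 water and removes 0.576 of that water:
0.576×0.815×(1−α)×1150 = 155.84
(1−α) = 155.84/539.86 = 0.2887;  α = 0.7113.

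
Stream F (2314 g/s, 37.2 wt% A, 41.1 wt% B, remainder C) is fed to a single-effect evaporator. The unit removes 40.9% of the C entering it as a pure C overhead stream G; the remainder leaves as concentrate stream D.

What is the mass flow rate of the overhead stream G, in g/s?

C entering = 2314×0.217 = 502.14 g/s; overhead removed = 0.409×502.14 = 205.37 g/s.

205.4 g/s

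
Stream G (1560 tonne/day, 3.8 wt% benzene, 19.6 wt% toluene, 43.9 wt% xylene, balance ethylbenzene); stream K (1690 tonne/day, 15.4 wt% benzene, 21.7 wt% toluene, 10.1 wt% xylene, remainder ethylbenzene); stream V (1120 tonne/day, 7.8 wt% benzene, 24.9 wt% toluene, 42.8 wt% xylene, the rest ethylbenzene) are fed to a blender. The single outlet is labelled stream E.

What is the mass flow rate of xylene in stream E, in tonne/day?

1335 tonne/day

xylene out = xylene in = 1560×0.439 + 1690×0.101 + 1120×0.428 = 1334.9 tonne/day.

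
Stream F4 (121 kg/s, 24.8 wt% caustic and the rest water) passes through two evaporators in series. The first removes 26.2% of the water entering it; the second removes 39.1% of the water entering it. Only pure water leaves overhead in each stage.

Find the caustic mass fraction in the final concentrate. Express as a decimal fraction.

water in feed = 121×0.752 = 90.992 kg/s.
After stage 1: water left = (1−0.262)×90.992 = 67.152; stream total = 97.16 kg/s.
After stage 2: water left = (1−0.391)×67.152 = 40.896; final concentrate = 70.904 kg/s.
caustic fraction = 30.008/70.904 = 0.423.

0.423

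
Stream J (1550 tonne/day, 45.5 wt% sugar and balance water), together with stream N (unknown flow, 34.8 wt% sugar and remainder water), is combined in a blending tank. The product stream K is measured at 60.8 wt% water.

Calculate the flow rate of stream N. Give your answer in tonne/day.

2219 tonne/day

Let N be the unknown flow. Total out = 1550 + N.
water balance: 844.75 + 0.652·N = 0.608·(1550 + N)
(0.652 − 0.608)·N = 0.608×1550 − 844.75 = 97.65
N = 97.65 / 0.044 = 2219.3 tonne/day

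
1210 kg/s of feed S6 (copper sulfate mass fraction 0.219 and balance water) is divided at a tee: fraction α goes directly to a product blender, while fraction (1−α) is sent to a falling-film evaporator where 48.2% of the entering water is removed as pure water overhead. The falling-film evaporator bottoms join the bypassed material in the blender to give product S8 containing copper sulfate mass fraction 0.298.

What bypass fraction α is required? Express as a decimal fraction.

0.296

All 1210×0.219 = 264.99 kg/s of copper sulfate reaches S8, so S8 = 264.99/0.298 = 889.23 kg/s and vapour = 320.77 kg/s.
The evaporator receives (1−α)·1210 of feed at 0.781 water and removes 0.482 of that water:
0.482×0.781×(1−α)×1210 = 320.77
(1−α) = 320.77/455.49 = 0.7042;  α = 0.2958.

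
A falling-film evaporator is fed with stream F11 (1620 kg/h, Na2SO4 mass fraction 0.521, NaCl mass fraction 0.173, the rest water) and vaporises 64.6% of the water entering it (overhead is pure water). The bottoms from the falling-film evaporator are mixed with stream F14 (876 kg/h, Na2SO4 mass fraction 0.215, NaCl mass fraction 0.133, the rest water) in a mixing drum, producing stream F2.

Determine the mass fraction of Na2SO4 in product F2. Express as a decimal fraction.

Vapour removed = 0.646×0.306×1620 = 320.24 kg/h; concentrate = 1299.8 kg/h.
Na2SO4 reaching the mixer = 844.02 (from concentrate) + 876×0.215 = 1032.4 kg/h.
Product flow = 1299.8 + 876 = 2175.8 kg/h; Na2SO4 fraction = 0.474.

0.474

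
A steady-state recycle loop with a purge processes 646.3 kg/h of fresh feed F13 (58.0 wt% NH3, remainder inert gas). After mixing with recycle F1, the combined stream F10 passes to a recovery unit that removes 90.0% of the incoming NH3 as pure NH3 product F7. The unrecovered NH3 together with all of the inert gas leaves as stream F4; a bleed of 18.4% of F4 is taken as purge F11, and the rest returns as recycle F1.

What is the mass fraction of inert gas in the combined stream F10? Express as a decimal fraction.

0.783

inert gas enters only via F13 and leaves only via the purge: 646.3×0.420 = 0.184×(inert gas in F4), and the recovery unit passes all inert gas, so inert gas in F10 = inert gas in F4 = 1475.2 kg/h.
NH3 in F10: m_A = 646.3×0.580 + (1−0.184)·(1−0.900)·m_A, so m_A = 374.85/0.9184 = 408.16 kg/h.
F10 = 408.16 + 1475.2 = 1883.4 kg/h.
inert gas fraction in F10 = 1475.2/1883.4 = 0.783.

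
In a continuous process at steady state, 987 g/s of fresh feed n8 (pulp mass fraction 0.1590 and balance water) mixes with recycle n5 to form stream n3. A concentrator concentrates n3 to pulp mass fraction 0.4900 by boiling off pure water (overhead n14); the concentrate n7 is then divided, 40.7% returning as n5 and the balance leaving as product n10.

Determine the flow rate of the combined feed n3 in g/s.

Overall pulp balance (none leaves overhead): pulp in fresh feed = pulp in product, i.e. 987×0.159 = (1−0.407)·n7·0.490.
n7 = 156.93/(0.490×0.593) = 540.09 g/s.
Recycle n5 = 0.407×540.09 = 219.82 g/s.
Combined feed n3 = 987 + 219.82 = 1206.8 g/s.

1207 g/s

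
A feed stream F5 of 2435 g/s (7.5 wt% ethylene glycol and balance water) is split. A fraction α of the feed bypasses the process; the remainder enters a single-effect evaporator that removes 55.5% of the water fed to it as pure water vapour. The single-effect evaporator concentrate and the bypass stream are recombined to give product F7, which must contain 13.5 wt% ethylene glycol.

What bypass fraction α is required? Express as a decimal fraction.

0.134

All 2435×0.075 = 182.62 g/s of ethylene glycol reaches F7, so F7 = 182.62/0.135 = 1352.8 g/s and vapour = 1082.2 g/s.
The evaporator receives (1−α)·2435 of feed at 0.925 water and removes 0.555 of that water:
0.555×0.925×(1−α)×2435 = 1082.2
(1−α) = 1082.2/1250.1 = 0.8657;  α = 0.1343.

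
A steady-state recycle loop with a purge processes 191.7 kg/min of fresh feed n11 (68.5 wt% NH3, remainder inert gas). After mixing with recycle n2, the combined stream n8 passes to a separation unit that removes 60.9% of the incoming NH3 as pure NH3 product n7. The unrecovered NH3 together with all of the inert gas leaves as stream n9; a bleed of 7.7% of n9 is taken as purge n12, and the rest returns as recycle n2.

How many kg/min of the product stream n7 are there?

NH3 in n8: m_A = 191.7×0.685 + (1−0.077)·(1−0.609)·m_A, so m_A = 131.31/0.6391 = 205.47 kg/min.
Product n7 = 0.609×205.47 = 125.13 kg/min.

125.1 kg/min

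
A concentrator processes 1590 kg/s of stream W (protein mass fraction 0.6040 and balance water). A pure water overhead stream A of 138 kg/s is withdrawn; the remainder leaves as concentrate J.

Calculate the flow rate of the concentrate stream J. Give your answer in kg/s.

Concentrate = 1590 − 138 = 1452 kg/s.

1452 kg/s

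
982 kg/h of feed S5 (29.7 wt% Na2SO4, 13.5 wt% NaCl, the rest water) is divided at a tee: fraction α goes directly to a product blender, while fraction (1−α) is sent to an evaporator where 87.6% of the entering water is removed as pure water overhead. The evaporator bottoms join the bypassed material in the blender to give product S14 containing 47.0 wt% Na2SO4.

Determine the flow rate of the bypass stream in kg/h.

All 982×0.297 = 291.65 kg/h of Na2SO4 reaches S14, so S14 = 291.65/0.470 = 620.54 kg/h and vapour = 361.46 kg/h.
The evaporator receives (1−α)·982 of feed at 0.568 water and removes 0.876 of that water:
0.876×0.568×(1−α)×982 = 361.46
(1−α) = 361.46/488.61 = 0.7398;  α = 0.2602.
Bypass flow = 0.2602×982 = 255.55 kg/h.

255.5 kg/h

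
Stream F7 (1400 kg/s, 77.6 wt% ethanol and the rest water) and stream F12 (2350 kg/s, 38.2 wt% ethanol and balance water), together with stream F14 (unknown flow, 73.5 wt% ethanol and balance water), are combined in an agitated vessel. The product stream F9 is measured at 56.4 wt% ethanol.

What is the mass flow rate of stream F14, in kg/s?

Let F14 be the unknown flow. Total out = 3750 + F14.
ethanol balance: 1984.1 + 0.735·F14 = 0.564·(3750 + F14)
(0.735 − 0.564)·F14 = 0.564×3750 − 1984.1 = 130.9
F14 = 130.9 / 0.171 = 765.5 kg/s

765.5 kg/s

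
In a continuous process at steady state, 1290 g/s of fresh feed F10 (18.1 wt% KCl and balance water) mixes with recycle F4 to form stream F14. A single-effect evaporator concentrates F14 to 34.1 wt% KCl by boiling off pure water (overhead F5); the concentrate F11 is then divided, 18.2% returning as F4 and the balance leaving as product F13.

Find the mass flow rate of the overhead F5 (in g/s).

Overall KCl balance (none leaves overhead): KCl in fresh feed = KCl in product, i.e. 1290×0.181 = (1−0.182)·F11·0.341.
F11 = 233.49/(0.341×0.818) = 837.07 g/s.
Recycle F4 = 0.182×837.07 = 152.35 g/s.
Combined feed F14 = 1290 + 152.35 = 1442.3 g/s.
Overhead F5 = F14 − F11 = 1442.3 − 837.07 = 605.28 g/s.

605.3 g/s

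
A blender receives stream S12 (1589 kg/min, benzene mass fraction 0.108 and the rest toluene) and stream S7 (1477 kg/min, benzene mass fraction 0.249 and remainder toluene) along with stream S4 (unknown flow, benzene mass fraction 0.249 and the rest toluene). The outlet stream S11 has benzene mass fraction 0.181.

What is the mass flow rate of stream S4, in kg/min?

228.8 kg/min

Let S4 be the unknown flow. Total out = 3066 + S4.
benzene balance: 539.38 + 0.249·S4 = 0.181·(3066 + S4)
(0.249 − 0.181)·S4 = 0.181×3066 − 539.38 = 15.561
S4 = 15.561 / 0.068 = 228.84 kg/min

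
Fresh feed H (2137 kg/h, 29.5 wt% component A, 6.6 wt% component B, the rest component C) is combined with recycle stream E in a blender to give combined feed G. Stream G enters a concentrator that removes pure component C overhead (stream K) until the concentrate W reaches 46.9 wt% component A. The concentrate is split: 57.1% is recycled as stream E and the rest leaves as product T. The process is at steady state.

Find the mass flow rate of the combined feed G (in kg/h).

Overall component A balance (none leaves overhead): component A in fresh feed = component A in product, i.e. 2137×0.295 = (1−0.571)·W·0.469.
W = 630.41/(0.469×0.429) = 3133.3 kg/h.
Recycle E = 0.571×3133.3 = 1789.1 kg/h.
Combined feed G = 2137 + 1789.1 = 3926.1 kg/h.

3926 kg/h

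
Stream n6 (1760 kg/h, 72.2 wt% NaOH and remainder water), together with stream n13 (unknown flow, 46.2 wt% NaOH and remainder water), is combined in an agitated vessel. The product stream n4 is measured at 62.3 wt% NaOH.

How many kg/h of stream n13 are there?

1082 kg/h

Let n13 be the unknown flow. Total out = 1760 + n13.
NaOH balance: 1270.7 + 0.462·n13 = 0.623·(1760 + n13)
(0.462 − 0.623)·n13 = 0.623×1760 − 1270.7 = -174.24
n13 = -174.24 / -0.161 = 1082.2 kg/h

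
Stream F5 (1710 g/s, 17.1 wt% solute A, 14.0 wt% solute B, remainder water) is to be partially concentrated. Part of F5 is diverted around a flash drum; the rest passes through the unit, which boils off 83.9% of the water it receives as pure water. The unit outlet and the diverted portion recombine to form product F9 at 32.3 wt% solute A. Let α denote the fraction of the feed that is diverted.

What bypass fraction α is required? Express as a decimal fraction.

0.186

All 1710×0.171 = 292.41 g/s of solute A reaches F9, so F9 = 292.41/0.323 = 905.29 g/s and vapour = 804.71 g/s.
The evaporator receives (1−α)·1710 of feed at 0.689 water and removes 0.839 of that water:
0.839×0.689×(1−α)×1710 = 804.71
(1−α) = 804.71/988.5 = 0.8141;  α = 0.1859.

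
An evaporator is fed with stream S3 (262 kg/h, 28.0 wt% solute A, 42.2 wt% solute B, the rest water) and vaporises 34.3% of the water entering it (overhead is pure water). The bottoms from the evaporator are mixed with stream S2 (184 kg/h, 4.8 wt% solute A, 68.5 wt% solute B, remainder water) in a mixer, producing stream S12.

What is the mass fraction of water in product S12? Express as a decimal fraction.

0.2395

Vapour removed = 0.343×0.298×262 = 26.78 kg/h; concentrate = 235.22 kg/h.
water reaching the mixer = 51.296 (from concentrate) + 184×0.267 = 100.42 kg/h.
Product flow = 235.22 + 184 = 419.22 kg/h; water fraction = 0.2395.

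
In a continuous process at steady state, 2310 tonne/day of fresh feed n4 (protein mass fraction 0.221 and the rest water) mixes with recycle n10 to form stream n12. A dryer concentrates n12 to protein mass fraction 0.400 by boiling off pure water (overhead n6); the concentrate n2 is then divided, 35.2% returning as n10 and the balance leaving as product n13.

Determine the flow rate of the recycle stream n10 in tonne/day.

Overall protein balance (none leaves overhead): protein in fresh feed = protein in product, i.e. 2310×0.221 = (1−0.352)·n2·0.400.
n2 = 510.51/(0.400×0.648) = 1969.6 tonne/day.
Recycle n10 = 0.352×1969.6 = 693.29 tonne/day.

693.3 tonne/day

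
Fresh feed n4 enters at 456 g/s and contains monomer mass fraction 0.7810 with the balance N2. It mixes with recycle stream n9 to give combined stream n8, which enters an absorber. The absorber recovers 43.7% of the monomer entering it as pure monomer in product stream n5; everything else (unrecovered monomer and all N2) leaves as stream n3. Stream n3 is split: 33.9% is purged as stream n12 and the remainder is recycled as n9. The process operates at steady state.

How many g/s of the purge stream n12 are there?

208.1 g/s

N2 enters only via n4 and leaves only via the purge: 456×0.219 = 0.339×(N2 in n3), and the absorber passes all N2, so N2 in n8 = N2 in n3 = 294.58 g/s.
monomer in n8: m_A = 456×0.781 + (1−0.339)·(1−0.437)·m_A, so m_A = 356.14/0.6279 = 567.22 g/s.
n3 = (1−0.437)×567.22 + 294.58 = 613.93 g/s.
Purge n12 = 0.339×613.93 = 208.12 g/s.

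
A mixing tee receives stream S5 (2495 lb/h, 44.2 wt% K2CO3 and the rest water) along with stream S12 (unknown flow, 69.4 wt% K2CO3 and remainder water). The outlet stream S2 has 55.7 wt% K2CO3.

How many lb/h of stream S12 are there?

2094 lb/h

Let S12 be the unknown flow. Total out = 2495 + S12.
K2CO3 balance: 1102.8 + 0.694·S12 = 0.557·(2495 + S12)
(0.694 − 0.557)·S12 = 0.557×2495 − 1102.8 = 286.93
S12 = 286.93 / 0.137 = 2094.3 lb/h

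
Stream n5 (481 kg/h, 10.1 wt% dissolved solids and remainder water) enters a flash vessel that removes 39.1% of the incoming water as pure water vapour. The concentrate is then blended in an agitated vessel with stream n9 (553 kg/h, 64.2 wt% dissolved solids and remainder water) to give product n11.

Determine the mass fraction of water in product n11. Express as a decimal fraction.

0.533

Vapour removed = 0.391×0.899×481 = 169.08 kg/h; concentrate = 311.92 kg/h.
water reaching the mixer = 263.34 (from concentrate) + 553×0.358 = 461.32 kg/h.
Product flow = 311.92 + 553 = 864.92 kg/h; water fraction = 0.533.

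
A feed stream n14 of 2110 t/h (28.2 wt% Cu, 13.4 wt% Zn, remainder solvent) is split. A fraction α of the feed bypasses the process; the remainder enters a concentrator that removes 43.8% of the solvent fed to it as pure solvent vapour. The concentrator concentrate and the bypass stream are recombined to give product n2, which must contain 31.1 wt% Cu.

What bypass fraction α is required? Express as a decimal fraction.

0.635

All 2110×0.282 = 595.02 t/h of Cu reaches n2, so n2 = 595.02/0.311 = 1913.2 t/h and vapour = 196.75 t/h.
The evaporator receives (1−α)·2110 of feed at 0.584 solvent and removes 0.438 of that solvent:
0.438×0.584×(1−α)×2110 = 196.75
(1−α) = 196.75/539.72 = 0.3645;  α = 0.6355.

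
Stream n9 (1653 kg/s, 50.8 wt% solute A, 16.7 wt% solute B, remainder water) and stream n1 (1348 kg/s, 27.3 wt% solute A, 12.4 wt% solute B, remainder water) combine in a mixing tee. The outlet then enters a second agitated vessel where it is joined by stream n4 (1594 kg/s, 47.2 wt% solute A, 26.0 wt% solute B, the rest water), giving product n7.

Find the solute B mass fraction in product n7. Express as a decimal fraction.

Overall, product flow = 4595 kg/s.
solute B in = 1653×0.167 + 1348×0.124 + 1594×0.260 = 857.64 kg/s.
solute B fraction in n7 = 0.187.

0.187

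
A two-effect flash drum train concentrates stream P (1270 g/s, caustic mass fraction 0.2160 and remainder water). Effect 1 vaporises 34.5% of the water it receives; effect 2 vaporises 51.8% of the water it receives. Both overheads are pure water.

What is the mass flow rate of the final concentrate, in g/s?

water in feed = 1270×0.784 = 995.68 g/s.
After stage 1: water left = (1−0.345)×995.68 = 652.17; stream total = 926.49 g/s.
After stage 2: water left = (1−0.518)×652.17 = 314.35; final concentrate = 588.67 g/s.

588.7 g/s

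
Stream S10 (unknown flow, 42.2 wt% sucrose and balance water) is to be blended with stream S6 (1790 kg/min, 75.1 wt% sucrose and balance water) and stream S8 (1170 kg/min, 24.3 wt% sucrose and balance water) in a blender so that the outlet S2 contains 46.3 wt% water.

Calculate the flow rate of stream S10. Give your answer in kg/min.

Let S10 be the unknown flow. Total out = 2960 + S10.
water balance: 1331.4 + 0.578·S10 = 0.463·(2960 + S10)
(0.578 − 0.463)·S10 = 0.463×2960 − 1331.4 = 39.08
S10 = 39.08 / 0.115 = 339.83 kg/min

339.8 kg/min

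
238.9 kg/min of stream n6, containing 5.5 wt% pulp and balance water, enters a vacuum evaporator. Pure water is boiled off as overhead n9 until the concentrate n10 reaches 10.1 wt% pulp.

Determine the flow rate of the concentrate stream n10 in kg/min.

130.1 kg/min

pulp is conserved: 238.9×0.055 = 13.139 kg/min all reports to the concentrate.
Concentrate = 13.139/(target fraction) = 130.09 kg/min.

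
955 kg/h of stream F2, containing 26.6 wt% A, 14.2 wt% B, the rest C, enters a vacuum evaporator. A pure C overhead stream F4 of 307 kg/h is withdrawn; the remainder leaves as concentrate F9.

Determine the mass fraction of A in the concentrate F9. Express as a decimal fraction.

A is not removed: 955×0.266 = 254.03 kg/h of A enters F9.
Concentrate = 955 − 307 = 648 kg/h.
Mass fraction = 254.03/648 = 0.392.

0.392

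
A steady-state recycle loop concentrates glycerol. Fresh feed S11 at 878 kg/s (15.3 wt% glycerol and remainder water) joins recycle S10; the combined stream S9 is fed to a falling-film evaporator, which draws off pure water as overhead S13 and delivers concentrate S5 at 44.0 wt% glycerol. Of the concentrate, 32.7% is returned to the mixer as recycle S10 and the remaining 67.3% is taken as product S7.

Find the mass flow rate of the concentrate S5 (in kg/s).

453.6 kg/s

Overall glycerol balance (none leaves overhead): glycerol in fresh feed = glycerol in product, i.e. 878×0.153 = (1−0.327)·S5·0.440.
S5 = 134.33/(0.440×0.673) = 453.65 kg/s.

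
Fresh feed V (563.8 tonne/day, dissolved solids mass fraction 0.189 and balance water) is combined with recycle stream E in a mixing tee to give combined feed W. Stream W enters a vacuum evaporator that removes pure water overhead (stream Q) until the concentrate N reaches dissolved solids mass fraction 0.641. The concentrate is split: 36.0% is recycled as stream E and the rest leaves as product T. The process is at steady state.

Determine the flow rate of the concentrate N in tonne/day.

Overall dissolved solids balance (none leaves overhead): dissolved solids in fresh feed = dissolved solids in product, i.e. 563.8×0.189 = (1−0.360)·N·0.641.
N = 106.56/(0.641×0.640) = 259.75 tonne/day.

259.7 tonne/day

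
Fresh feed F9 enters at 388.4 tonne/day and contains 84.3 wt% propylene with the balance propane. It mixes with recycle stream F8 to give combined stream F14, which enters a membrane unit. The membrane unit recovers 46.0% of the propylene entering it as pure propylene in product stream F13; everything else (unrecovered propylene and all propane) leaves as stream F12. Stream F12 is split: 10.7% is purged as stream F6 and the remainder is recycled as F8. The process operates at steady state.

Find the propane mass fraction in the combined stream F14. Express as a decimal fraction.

propane enters only via F9 and leaves only via the purge: 388.4×0.157 = 0.107×(propane in F12), and the membrane unit passes all propane, so propane in F14 = propane in F12 = 569.9 tonne/day.
propylene in F14: m_A = 388.4×0.843 + (1−0.107)·(1−0.460)·m_A, so m_A = 327.42/0.5178 = 632.36 tonne/day.
F14 = 632.36 + 569.9 = 1202.3 tonne/day.
propane fraction in F14 = 569.9/1202.3 = 0.474.

0.474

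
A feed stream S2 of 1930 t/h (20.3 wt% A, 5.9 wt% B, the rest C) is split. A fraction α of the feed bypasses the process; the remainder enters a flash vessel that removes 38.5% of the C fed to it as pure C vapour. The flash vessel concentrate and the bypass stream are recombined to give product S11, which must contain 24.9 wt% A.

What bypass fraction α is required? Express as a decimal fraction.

All 1930×0.203 = 391.79 t/h of A reaches S11, so S11 = 391.79/0.249 = 1573.5 t/h and vapour = 356.55 t/h.
The evaporator receives (1−α)·1930 of feed at 0.738 C and removes 0.385 of that C:
0.385×0.738×(1−α)×1930 = 356.55
(1−α) = 356.55/548.37 = 0.6502;  α = 0.3498.

0.350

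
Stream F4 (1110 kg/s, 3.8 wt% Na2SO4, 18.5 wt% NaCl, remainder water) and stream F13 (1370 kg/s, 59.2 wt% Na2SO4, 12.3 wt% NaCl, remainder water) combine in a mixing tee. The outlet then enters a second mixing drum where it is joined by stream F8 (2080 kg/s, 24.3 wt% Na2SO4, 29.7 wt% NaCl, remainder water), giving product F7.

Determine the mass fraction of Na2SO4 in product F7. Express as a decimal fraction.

0.2980

Overall, product flow = 4560 kg/s.
Na2SO4 in = 1110×0.038 + 1370×0.592 + 2080×0.243 = 1358.7 kg/s.
Na2SO4 fraction in F7 = 0.2980.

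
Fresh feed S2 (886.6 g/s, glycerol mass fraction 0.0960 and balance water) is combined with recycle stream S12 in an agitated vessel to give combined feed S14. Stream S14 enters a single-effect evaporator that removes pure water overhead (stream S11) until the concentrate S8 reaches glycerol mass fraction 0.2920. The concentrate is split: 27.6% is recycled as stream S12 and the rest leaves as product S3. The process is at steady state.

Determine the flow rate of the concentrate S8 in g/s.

Overall glycerol balance (none leaves overhead): glycerol in fresh feed = glycerol in product, i.e. 886.6×0.096 = (1−0.276)·S8·0.292.
S8 = 85.114/(0.292×0.724) = 402.6 g/s.

402.6 g/s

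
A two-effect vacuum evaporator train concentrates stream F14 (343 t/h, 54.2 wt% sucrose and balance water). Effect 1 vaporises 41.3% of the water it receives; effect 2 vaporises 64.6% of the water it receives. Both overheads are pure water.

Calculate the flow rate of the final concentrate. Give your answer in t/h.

218.5 t/h

water in feed = 343×0.458 = 157.09 t/h.
After stage 1: water left = (1−0.413)×157.09 = 92.214; stream total = 278.12 t/h.
After stage 2: water left = (1−0.646)×92.214 = 32.644; final concentrate = 218.55 t/h.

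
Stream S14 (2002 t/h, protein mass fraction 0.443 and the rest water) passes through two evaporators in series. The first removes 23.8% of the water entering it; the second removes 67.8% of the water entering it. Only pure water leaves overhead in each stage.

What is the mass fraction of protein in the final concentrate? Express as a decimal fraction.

0.764

water in feed = 2002×0.557 = 1115.1 t/h.
After stage 1: water left = (1−0.238)×1115.1 = 849.72; stream total = 1736.6 t/h.
After stage 2: water left = (1−0.678)×849.72 = 273.61; final concentrate = 1160.5 t/h.
protein fraction = 886.89/1160.5 = 0.764.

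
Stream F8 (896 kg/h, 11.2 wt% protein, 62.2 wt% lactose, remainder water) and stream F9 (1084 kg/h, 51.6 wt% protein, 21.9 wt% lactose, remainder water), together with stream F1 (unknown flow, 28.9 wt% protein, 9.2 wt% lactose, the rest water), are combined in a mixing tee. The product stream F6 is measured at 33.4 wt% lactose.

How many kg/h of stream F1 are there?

Let F1 be the unknown flow. Total out = 1980 + F1.
lactose balance: 794.71 + 0.092·F1 = 0.334·(1980 + F1)
(0.092 − 0.334)·F1 = 0.334×1980 − 794.71 = -133.39
F1 = -133.39 / -0.242 = 551.19 kg/h

551.2 kg/h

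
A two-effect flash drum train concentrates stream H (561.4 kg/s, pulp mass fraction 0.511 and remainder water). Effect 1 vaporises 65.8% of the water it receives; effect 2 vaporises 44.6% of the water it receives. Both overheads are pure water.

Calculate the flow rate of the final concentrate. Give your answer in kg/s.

water in feed = 561.4×0.489 = 274.52 kg/s.
After stage 1: water left = (1−0.658)×274.52 = 93.887; stream total = 380.76 kg/s.
After stage 2: water left = (1−0.446)×93.887 = 52.014; final concentrate = 338.89 kg/s.

338.9 kg/s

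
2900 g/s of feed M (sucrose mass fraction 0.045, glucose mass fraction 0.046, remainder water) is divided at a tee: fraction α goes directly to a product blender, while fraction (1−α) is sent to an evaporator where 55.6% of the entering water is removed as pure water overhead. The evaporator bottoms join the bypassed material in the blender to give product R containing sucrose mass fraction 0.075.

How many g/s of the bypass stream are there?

All 2900×0.045 = 130.5 g/s of sucrose reaches R, so R = 130.5/0.075 = 1740 g/s and vapour = 1160 g/s.
The evaporator receives (1−α)·2900 of feed at 0.909 water and removes 0.556 of that water:
0.556×0.909×(1−α)×2900 = 1160
(1−α) = 1160/1465.7 = 0.7914;  α = 0.2086.
Bypass flow = 0.2086×2900 = 604.81 g/s.

604.8 g/s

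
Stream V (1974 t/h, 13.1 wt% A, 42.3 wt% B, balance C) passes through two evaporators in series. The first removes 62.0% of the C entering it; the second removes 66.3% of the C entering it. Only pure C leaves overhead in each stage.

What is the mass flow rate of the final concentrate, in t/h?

C in feed = 1974×0.446 = 880.4 t/h.
After stage 1: C left = (1−0.620)×880.4 = 334.55; stream total = 1428.1 t/h.
After stage 2: C left = (1−0.663)×334.55 = 112.74; final concentrate = 1206.3 t/h.

1206 t/h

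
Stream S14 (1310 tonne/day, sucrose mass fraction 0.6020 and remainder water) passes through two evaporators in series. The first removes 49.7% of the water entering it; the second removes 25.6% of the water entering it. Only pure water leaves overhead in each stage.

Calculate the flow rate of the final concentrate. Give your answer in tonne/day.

water in feed = 1310×0.398 = 521.38 tonne/day.
After stage 1: water left = (1−0.497)×521.38 = 262.25; stream total = 1050.9 tonne/day.
After stage 2: water left = (1−0.256)×262.25 = 195.12; final concentrate = 983.74 tonne/day.

983.7 tonne/day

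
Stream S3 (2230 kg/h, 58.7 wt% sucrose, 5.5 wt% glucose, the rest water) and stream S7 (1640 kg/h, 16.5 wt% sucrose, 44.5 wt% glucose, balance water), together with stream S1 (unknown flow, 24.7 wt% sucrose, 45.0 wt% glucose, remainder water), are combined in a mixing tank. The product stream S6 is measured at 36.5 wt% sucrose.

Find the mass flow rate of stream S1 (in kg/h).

1416 kg/h

Let S1 be the unknown flow. Total out = 3870 + S1.
sucrose balance: 1579.6 + 0.247·S1 = 0.365·(3870 + S1)
(0.247 − 0.365)·S1 = 0.365×3870 − 1579.6 = -167.06
S1 = -167.06 / -0.118 = 1415.8 kg/h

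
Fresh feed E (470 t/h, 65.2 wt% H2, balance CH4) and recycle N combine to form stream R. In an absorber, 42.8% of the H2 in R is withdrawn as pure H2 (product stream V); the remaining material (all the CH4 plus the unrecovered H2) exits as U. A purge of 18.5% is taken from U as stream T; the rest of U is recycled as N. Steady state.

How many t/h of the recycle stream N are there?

CH4 enters only via E and leaves only via the purge: 470×0.348 = 0.185×(CH4 in U), and the absorber passes all CH4, so CH4 in R = CH4 in U = 884.11 t/h.
H2 in R: m_A = 470×0.652 + (1−0.185)·(1−0.428)·m_A, so m_A = 306.44/0.5338 = 574.05 t/h.
U = (1−0.428)×574.05 + 884.11 = 1212.5 t/h.
Recycle N = (1−0.185)×1212.5 = 988.16 t/h.

988.2 t/h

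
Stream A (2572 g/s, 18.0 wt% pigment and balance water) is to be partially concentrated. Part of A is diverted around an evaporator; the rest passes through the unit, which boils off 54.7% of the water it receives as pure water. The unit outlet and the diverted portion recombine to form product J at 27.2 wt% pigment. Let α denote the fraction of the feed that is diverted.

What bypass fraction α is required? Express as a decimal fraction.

0.246

All 2572×0.180 = 462.96 g/s of pigment reaches J, so J = 462.96/0.272 = 1702.1 g/s and vapour = 869.94 g/s.
The evaporator receives (1−α)·2572 of feed at 0.820 water and removes 0.547 of that water:
0.547×0.820×(1−α)×2572 = 869.94
(1−α) = 869.94/1153.6 = 0.7541;  α = 0.2459.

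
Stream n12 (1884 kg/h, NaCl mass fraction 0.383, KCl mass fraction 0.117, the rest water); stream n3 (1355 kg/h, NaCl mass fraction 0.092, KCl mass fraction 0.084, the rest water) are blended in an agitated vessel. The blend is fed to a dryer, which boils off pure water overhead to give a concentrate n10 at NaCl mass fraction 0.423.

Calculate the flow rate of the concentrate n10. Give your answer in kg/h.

NaCl entering = 1884×0.383 + 1355×0.092 = 846.23 kg/h.
All NaCl reports to n10, so n10 = 846.23/0.423 = 2000.5 kg/h.

2001 kg/h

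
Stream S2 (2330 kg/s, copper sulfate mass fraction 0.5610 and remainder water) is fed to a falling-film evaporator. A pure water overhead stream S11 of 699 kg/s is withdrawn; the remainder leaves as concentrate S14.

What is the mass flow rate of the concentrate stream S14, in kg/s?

1631 kg/s

Concentrate = 2330 − 699 = 1631 kg/s.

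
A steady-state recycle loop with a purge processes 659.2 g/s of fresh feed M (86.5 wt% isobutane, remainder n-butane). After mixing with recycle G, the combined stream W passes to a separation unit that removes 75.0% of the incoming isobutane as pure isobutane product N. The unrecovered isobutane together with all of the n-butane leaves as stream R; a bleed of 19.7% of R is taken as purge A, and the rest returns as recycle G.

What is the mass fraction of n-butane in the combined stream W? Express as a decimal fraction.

0.388

n-butane enters only via M and leaves only via the purge: 659.2×0.135 = 0.197×(n-butane in R), and the separation unit passes all n-butane, so n-butane in W = n-butane in R = 451.74 g/s.
isobutane in W: m_A = 659.2×0.865 + (1−0.197)·(1−0.750)·m_A, so m_A = 570.21/0.7993 = 713.43 g/s.
W = 713.43 + 451.74 = 1165.2 g/s.
n-butane fraction in W = 451.74/1165.2 = 0.388.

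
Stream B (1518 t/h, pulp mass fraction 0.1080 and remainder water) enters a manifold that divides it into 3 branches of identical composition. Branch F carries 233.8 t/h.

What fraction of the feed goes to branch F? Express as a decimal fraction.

Fraction to F = 233.8/1518 = 0.1540.

0.154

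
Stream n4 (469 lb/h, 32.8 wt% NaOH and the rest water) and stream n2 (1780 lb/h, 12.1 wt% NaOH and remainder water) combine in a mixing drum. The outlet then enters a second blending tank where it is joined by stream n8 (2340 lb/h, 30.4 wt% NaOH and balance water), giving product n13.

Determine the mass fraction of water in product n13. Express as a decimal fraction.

Overall, product flow = 4589 lb/h.
water in = 469×0.672 + 1780×0.879 + 2340×0.696 = 3508.4 lb/h.
water fraction in n13 = 0.765.

0.765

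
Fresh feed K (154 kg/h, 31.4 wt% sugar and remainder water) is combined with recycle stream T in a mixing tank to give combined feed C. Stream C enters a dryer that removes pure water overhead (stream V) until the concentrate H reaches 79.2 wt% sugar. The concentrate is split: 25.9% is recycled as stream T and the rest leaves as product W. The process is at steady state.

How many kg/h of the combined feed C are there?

Overall sugar balance (none leaves overhead): sugar in fresh feed = sugar in product, i.e. 154×0.314 = (1−0.259)·H·0.792.
H = 48.356/(0.792×0.741) = 82.396 kg/h.
Recycle T = 0.259×82.396 = 21.341 kg/h.
Combined feed C = 154 + 21.341 = 175.34 kg/h.

175.3 kg/h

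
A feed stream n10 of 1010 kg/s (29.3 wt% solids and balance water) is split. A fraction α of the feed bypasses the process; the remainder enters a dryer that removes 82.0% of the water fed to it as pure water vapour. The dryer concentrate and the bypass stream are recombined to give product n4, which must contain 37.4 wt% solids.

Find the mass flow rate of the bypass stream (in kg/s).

632.7 kg/s

All 1010×0.293 = 295.93 kg/s of solids reaches n4, so n4 = 295.93/0.374 = 791.26 kg/s and vapour = 218.74 kg/s.
The evaporator receives (1−α)·1010 of feed at 0.707 water and removes 0.820 of that water:
0.820×0.707×(1−α)×1010 = 218.74
(1−α) = 218.74/585.54 = 0.3736;  α = 0.6264.
Bypass flow = 0.6264×1010 = 632.69 kg/s.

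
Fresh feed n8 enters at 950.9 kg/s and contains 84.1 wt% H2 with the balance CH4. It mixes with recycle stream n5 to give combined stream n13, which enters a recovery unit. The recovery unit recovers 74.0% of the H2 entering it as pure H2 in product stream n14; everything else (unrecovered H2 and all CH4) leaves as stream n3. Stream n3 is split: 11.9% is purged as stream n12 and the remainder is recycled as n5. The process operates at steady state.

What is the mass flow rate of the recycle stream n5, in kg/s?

CH4 enters only via n8 and leaves only via the purge: 950.9×0.159 = 0.119×(CH4 in n3), and the recovery unit passes all CH4, so CH4 in n13 = CH4 in n3 = 1270.5 kg/s.
H2 in n13: m_A = 950.9×0.841 + (1−0.119)·(1−0.740)·m_A, so m_A = 799.71/0.7709 = 1037.3 kg/s.
n3 = (1−0.740)×1037.3 + 1270.5 = 1540.2 kg/s.
Recycle n5 = (1−0.119)×1540.2 = 1356.9 kg/s.

1357 kg/s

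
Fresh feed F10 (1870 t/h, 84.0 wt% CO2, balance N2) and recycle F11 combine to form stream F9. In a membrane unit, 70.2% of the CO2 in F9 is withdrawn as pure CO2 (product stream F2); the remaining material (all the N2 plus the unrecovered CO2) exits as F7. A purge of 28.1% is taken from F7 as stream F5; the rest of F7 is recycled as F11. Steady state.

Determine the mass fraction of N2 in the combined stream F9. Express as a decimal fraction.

N2 enters only via F10 and leaves only via the purge: 1870×0.160 = 0.281×(N2 in F7), and the membrane unit passes all N2, so N2 in F9 = N2 in F7 = 1064.8 t/h.
CO2 in F9: m_A = 1870×0.840 + (1−0.281)·(1−0.702)·m_A, so m_A = 1570.8/0.7857 = 1999.1 t/h.
F9 = 1999.1 + 1064.8 = 3063.9 t/h.
N2 fraction in F9 = 1064.8/3063.9 = 0.348.

0.348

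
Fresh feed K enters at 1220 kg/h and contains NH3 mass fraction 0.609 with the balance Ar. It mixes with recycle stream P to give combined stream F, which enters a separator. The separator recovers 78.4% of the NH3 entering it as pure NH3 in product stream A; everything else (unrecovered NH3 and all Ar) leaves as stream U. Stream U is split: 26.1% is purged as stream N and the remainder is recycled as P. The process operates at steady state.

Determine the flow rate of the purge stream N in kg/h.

Ar enters only via K and leaves only via the purge: 1220×0.391 = 0.261×(Ar in U), and the separator passes all Ar, so Ar in F = Ar in U = 1827.7 kg/h.
NH3 in F: m_A = 1220×0.609 + (1−0.261)·(1−0.784)·m_A, so m_A = 742.98/0.8404 = 884.1 kg/h.
U = (1−0.784)×884.1 + 1827.7 = 2018.6 kg/h.
Purge N = 0.261×2018.6 = 526.86 kg/h.

526.9 kg/h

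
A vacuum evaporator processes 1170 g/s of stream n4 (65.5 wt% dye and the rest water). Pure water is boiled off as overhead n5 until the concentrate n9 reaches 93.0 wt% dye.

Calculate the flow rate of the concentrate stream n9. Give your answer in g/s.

dye is conserved: 1170×0.655 = 766.35 g/s all reports to the concentrate.
Concentrate = 766.35/(target fraction) = 824.03 g/s.

824 g/s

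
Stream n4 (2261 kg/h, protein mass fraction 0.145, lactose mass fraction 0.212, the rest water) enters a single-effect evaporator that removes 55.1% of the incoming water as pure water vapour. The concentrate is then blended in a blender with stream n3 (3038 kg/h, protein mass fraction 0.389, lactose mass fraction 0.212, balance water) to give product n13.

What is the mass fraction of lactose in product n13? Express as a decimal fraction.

Vapour removed = 0.551×0.643×2261 = 801.06 kg/h; concentrate = 1459.9 kg/h.
lactose reaching the mixer = 479.33 (from concentrate) + 3038×0.212 = 1123.4 kg/h.
Product flow = 1459.9 + 3038 = 4497.9 kg/h; lactose fraction = 0.250.

0.250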